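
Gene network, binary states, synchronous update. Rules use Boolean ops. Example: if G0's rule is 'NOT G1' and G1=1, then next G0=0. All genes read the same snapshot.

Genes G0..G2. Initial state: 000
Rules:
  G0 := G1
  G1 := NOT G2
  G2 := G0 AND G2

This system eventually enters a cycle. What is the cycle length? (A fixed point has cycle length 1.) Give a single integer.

Answer: 1

Derivation:
Step 0: 000
Step 1: G0=G1=0 G1=NOT G2=NOT 0=1 G2=G0&G2=0&0=0 -> 010
Step 2: G0=G1=1 G1=NOT G2=NOT 0=1 G2=G0&G2=0&0=0 -> 110
Step 3: G0=G1=1 G1=NOT G2=NOT 0=1 G2=G0&G2=1&0=0 -> 110
State from step 3 equals state from step 2 -> cycle length 1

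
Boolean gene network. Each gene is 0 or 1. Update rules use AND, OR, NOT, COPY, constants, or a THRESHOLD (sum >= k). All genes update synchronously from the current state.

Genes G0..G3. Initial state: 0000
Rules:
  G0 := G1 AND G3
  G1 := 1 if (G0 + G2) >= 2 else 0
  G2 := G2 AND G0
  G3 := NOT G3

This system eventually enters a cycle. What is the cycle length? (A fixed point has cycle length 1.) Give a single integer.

Answer: 2

Derivation:
Step 0: 0000
Step 1: G0=G1&G3=0&0=0 G1=(0+0>=2)=0 G2=G2&G0=0&0=0 G3=NOT G3=NOT 0=1 -> 0001
Step 2: G0=G1&G3=0&1=0 G1=(0+0>=2)=0 G2=G2&G0=0&0=0 G3=NOT G3=NOT 1=0 -> 0000
State from step 2 equals state from step 0 -> cycle length 2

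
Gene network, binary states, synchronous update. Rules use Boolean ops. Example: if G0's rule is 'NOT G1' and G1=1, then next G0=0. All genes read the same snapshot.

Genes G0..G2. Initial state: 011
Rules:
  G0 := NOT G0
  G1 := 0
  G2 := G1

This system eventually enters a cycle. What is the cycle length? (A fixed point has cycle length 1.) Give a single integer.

Answer: 2

Derivation:
Step 0: 011
Step 1: G0=NOT G0=NOT 0=1 G1=0(const) G2=G1=1 -> 101
Step 2: G0=NOT G0=NOT 1=0 G1=0(const) G2=G1=0 -> 000
Step 3: G0=NOT G0=NOT 0=1 G1=0(const) G2=G1=0 -> 100
Step 4: G0=NOT G0=NOT 1=0 G1=0(const) G2=G1=0 -> 000
State from step 4 equals state from step 2 -> cycle length 2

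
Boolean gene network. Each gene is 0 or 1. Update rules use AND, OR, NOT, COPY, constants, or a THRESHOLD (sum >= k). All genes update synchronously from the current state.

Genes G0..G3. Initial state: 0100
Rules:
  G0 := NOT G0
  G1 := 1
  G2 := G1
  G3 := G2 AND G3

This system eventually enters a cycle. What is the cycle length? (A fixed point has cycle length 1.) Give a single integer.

Step 0: 0100
Step 1: G0=NOT G0=NOT 0=1 G1=1(const) G2=G1=1 G3=G2&G3=0&0=0 -> 1110
Step 2: G0=NOT G0=NOT 1=0 G1=1(const) G2=G1=1 G3=G2&G3=1&0=0 -> 0110
Step 3: G0=NOT G0=NOT 0=1 G1=1(const) G2=G1=1 G3=G2&G3=1&0=0 -> 1110
State from step 3 equals state from step 1 -> cycle length 2

Answer: 2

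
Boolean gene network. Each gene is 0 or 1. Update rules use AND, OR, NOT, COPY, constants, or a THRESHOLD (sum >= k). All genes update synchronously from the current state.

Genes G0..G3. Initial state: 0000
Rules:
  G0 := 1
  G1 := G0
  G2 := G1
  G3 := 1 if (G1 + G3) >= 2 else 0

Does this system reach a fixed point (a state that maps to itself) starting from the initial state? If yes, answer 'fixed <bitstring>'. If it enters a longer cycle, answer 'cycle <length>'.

Step 0: 0000
Step 1: G0=1(const) G1=G0=0 G2=G1=0 G3=(0+0>=2)=0 -> 1000
Step 2: G0=1(const) G1=G0=1 G2=G1=0 G3=(0+0>=2)=0 -> 1100
Step 3: G0=1(const) G1=G0=1 G2=G1=1 G3=(1+0>=2)=0 -> 1110
Step 4: G0=1(const) G1=G0=1 G2=G1=1 G3=(1+0>=2)=0 -> 1110
Fixed point reached at step 3: 1110

Answer: fixed 1110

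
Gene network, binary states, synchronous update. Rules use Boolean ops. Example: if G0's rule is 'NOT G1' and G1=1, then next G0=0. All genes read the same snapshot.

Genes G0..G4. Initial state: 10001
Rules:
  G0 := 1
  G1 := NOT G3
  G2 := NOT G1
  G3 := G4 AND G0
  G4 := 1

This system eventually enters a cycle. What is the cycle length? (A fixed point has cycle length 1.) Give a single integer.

Step 0: 10001
Step 1: G0=1(const) G1=NOT G3=NOT 0=1 G2=NOT G1=NOT 0=1 G3=G4&G0=1&1=1 G4=1(const) -> 11111
Step 2: G0=1(const) G1=NOT G3=NOT 1=0 G2=NOT G1=NOT 1=0 G3=G4&G0=1&1=1 G4=1(const) -> 10011
Step 3: G0=1(const) G1=NOT G3=NOT 1=0 G2=NOT G1=NOT 0=1 G3=G4&G0=1&1=1 G4=1(const) -> 10111
Step 4: G0=1(const) G1=NOT G3=NOT 1=0 G2=NOT G1=NOT 0=1 G3=G4&G0=1&1=1 G4=1(const) -> 10111
State from step 4 equals state from step 3 -> cycle length 1

Answer: 1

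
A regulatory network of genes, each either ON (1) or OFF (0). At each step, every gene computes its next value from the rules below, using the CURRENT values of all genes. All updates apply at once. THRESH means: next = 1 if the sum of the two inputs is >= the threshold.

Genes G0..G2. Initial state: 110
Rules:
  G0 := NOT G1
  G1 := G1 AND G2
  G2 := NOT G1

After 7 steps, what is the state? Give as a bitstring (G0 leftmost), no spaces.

Step 1: G0=NOT G1=NOT 1=0 G1=G1&G2=1&0=0 G2=NOT G1=NOT 1=0 -> 000
Step 2: G0=NOT G1=NOT 0=1 G1=G1&G2=0&0=0 G2=NOT G1=NOT 0=1 -> 101
Step 3: G0=NOT G1=NOT 0=1 G1=G1&G2=0&1=0 G2=NOT G1=NOT 0=1 -> 101
Step 4: G0=NOT G1=NOT 0=1 G1=G1&G2=0&1=0 G2=NOT G1=NOT 0=1 -> 101
Step 5: G0=NOT G1=NOT 0=1 G1=G1&G2=0&1=0 G2=NOT G1=NOT 0=1 -> 101
Step 6: G0=NOT G1=NOT 0=1 G1=G1&G2=0&1=0 G2=NOT G1=NOT 0=1 -> 101
Step 7: G0=NOT G1=NOT 0=1 G1=G1&G2=0&1=0 G2=NOT G1=NOT 0=1 -> 101

101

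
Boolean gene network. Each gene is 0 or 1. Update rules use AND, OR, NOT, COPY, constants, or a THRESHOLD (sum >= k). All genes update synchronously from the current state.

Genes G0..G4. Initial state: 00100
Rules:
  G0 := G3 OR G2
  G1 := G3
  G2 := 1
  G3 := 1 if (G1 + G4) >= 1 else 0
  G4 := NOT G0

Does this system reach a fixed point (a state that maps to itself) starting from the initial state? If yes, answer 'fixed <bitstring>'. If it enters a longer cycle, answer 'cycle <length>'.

Step 0: 00100
Step 1: G0=G3|G2=0|1=1 G1=G3=0 G2=1(const) G3=(0+0>=1)=0 G4=NOT G0=NOT 0=1 -> 10101
Step 2: G0=G3|G2=0|1=1 G1=G3=0 G2=1(const) G3=(0+1>=1)=1 G4=NOT G0=NOT 1=0 -> 10110
Step 3: G0=G3|G2=1|1=1 G1=G3=1 G2=1(const) G3=(0+0>=1)=0 G4=NOT G0=NOT 1=0 -> 11100
Step 4: G0=G3|G2=0|1=1 G1=G3=0 G2=1(const) G3=(1+0>=1)=1 G4=NOT G0=NOT 1=0 -> 10110
Cycle of length 2 starting at step 2 -> no fixed point

Answer: cycle 2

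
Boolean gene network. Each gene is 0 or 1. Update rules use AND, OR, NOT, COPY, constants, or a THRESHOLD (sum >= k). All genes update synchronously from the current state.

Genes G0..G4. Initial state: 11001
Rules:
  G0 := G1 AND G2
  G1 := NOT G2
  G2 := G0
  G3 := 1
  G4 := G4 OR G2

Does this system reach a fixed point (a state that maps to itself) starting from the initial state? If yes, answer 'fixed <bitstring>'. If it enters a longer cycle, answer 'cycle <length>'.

Step 0: 11001
Step 1: G0=G1&G2=1&0=0 G1=NOT G2=NOT 0=1 G2=G0=1 G3=1(const) G4=G4|G2=1|0=1 -> 01111
Step 2: G0=G1&G2=1&1=1 G1=NOT G2=NOT 1=0 G2=G0=0 G3=1(const) G4=G4|G2=1|1=1 -> 10011
Step 3: G0=G1&G2=0&0=0 G1=NOT G2=NOT 0=1 G2=G0=1 G3=1(const) G4=G4|G2=1|0=1 -> 01111
Cycle of length 2 starting at step 1 -> no fixed point

Answer: cycle 2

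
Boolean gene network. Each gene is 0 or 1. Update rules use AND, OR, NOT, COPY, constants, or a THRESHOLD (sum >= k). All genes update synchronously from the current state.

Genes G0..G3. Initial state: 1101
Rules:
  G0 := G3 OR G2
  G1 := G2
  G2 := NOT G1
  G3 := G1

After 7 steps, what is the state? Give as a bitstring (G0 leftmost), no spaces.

Step 1: G0=G3|G2=1|0=1 G1=G2=0 G2=NOT G1=NOT 1=0 G3=G1=1 -> 1001
Step 2: G0=G3|G2=1|0=1 G1=G2=0 G2=NOT G1=NOT 0=1 G3=G1=0 -> 1010
Step 3: G0=G3|G2=0|1=1 G1=G2=1 G2=NOT G1=NOT 0=1 G3=G1=0 -> 1110
Step 4: G0=G3|G2=0|1=1 G1=G2=1 G2=NOT G1=NOT 1=0 G3=G1=1 -> 1101
Step 5: G0=G3|G2=1|0=1 G1=G2=0 G2=NOT G1=NOT 1=0 G3=G1=1 -> 1001
Step 6: G0=G3|G2=1|0=1 G1=G2=0 G2=NOT G1=NOT 0=1 G3=G1=0 -> 1010
Step 7: G0=G3|G2=0|1=1 G1=G2=1 G2=NOT G1=NOT 0=1 G3=G1=0 -> 1110

1110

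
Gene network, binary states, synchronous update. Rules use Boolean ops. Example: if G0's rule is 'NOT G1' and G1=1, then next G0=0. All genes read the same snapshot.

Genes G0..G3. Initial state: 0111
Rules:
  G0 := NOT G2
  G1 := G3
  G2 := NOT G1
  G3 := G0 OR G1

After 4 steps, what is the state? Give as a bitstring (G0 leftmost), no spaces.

Step 1: G0=NOT G2=NOT 1=0 G1=G3=1 G2=NOT G1=NOT 1=0 G3=G0|G1=0|1=1 -> 0101
Step 2: G0=NOT G2=NOT 0=1 G1=G3=1 G2=NOT G1=NOT 1=0 G3=G0|G1=0|1=1 -> 1101
Step 3: G0=NOT G2=NOT 0=1 G1=G3=1 G2=NOT G1=NOT 1=0 G3=G0|G1=1|1=1 -> 1101
Step 4: G0=NOT G2=NOT 0=1 G1=G3=1 G2=NOT G1=NOT 1=0 G3=G0|G1=1|1=1 -> 1101

1101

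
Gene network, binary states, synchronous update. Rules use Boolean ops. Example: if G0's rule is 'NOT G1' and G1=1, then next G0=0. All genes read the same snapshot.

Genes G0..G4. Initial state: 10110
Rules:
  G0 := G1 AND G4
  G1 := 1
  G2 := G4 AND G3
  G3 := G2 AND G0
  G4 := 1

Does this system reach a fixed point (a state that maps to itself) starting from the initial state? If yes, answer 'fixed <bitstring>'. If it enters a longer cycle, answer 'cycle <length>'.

Answer: cycle 2

Derivation:
Step 0: 10110
Step 1: G0=G1&G4=0&0=0 G1=1(const) G2=G4&G3=0&1=0 G3=G2&G0=1&1=1 G4=1(const) -> 01011
Step 2: G0=G1&G4=1&1=1 G1=1(const) G2=G4&G3=1&1=1 G3=G2&G0=0&0=0 G4=1(const) -> 11101
Step 3: G0=G1&G4=1&1=1 G1=1(const) G2=G4&G3=1&0=0 G3=G2&G0=1&1=1 G4=1(const) -> 11011
Step 4: G0=G1&G4=1&1=1 G1=1(const) G2=G4&G3=1&1=1 G3=G2&G0=0&1=0 G4=1(const) -> 11101
Cycle of length 2 starting at step 2 -> no fixed point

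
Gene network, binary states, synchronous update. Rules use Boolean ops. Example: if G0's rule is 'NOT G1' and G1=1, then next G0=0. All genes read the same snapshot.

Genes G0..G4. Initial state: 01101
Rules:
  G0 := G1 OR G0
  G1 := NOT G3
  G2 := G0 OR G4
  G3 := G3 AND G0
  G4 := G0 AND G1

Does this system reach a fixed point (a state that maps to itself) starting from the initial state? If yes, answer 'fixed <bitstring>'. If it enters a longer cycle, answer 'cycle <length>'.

Step 0: 01101
Step 1: G0=G1|G0=1|0=1 G1=NOT G3=NOT 0=1 G2=G0|G4=0|1=1 G3=G3&G0=0&0=0 G4=G0&G1=0&1=0 -> 11100
Step 2: G0=G1|G0=1|1=1 G1=NOT G3=NOT 0=1 G2=G0|G4=1|0=1 G3=G3&G0=0&1=0 G4=G0&G1=1&1=1 -> 11101
Step 3: G0=G1|G0=1|1=1 G1=NOT G3=NOT 0=1 G2=G0|G4=1|1=1 G3=G3&G0=0&1=0 G4=G0&G1=1&1=1 -> 11101
Fixed point reached at step 2: 11101

Answer: fixed 11101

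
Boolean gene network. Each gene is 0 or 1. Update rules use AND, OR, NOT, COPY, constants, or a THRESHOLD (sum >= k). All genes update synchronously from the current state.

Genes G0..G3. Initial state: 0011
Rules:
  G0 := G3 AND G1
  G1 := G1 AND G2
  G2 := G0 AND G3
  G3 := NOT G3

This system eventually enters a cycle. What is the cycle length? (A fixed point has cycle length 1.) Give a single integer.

Step 0: 0011
Step 1: G0=G3&G1=1&0=0 G1=G1&G2=0&1=0 G2=G0&G3=0&1=0 G3=NOT G3=NOT 1=0 -> 0000
Step 2: G0=G3&G1=0&0=0 G1=G1&G2=0&0=0 G2=G0&G3=0&0=0 G3=NOT G3=NOT 0=1 -> 0001
Step 3: G0=G3&G1=1&0=0 G1=G1&G2=0&0=0 G2=G0&G3=0&1=0 G3=NOT G3=NOT 1=0 -> 0000
State from step 3 equals state from step 1 -> cycle length 2

Answer: 2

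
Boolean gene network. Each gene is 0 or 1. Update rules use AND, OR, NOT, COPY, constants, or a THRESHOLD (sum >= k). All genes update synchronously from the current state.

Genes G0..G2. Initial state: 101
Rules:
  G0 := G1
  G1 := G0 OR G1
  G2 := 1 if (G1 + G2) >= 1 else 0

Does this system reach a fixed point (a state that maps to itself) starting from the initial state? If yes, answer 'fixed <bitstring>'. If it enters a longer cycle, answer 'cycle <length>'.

Step 0: 101
Step 1: G0=G1=0 G1=G0|G1=1|0=1 G2=(0+1>=1)=1 -> 011
Step 2: G0=G1=1 G1=G0|G1=0|1=1 G2=(1+1>=1)=1 -> 111
Step 3: G0=G1=1 G1=G0|G1=1|1=1 G2=(1+1>=1)=1 -> 111
Fixed point reached at step 2: 111

Answer: fixed 111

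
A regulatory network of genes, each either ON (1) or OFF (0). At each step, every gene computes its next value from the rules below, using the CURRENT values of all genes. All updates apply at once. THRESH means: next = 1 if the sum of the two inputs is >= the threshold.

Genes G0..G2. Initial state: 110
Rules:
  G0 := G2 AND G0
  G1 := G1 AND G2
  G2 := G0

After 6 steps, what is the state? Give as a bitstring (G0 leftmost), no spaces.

Step 1: G0=G2&G0=0&1=0 G1=G1&G2=1&0=0 G2=G0=1 -> 001
Step 2: G0=G2&G0=1&0=0 G1=G1&G2=0&1=0 G2=G0=0 -> 000
Step 3: G0=G2&G0=0&0=0 G1=G1&G2=0&0=0 G2=G0=0 -> 000
Step 4: G0=G2&G0=0&0=0 G1=G1&G2=0&0=0 G2=G0=0 -> 000
Step 5: G0=G2&G0=0&0=0 G1=G1&G2=0&0=0 G2=G0=0 -> 000
Step 6: G0=G2&G0=0&0=0 G1=G1&G2=0&0=0 G2=G0=0 -> 000

000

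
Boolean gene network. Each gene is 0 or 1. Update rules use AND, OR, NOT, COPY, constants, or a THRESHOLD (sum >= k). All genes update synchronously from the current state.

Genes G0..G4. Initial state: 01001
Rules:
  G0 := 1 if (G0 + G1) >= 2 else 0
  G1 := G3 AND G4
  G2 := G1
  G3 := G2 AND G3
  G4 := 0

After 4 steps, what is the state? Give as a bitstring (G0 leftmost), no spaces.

Step 1: G0=(0+1>=2)=0 G1=G3&G4=0&1=0 G2=G1=1 G3=G2&G3=0&0=0 G4=0(const) -> 00100
Step 2: G0=(0+0>=2)=0 G1=G3&G4=0&0=0 G2=G1=0 G3=G2&G3=1&0=0 G4=0(const) -> 00000
Step 3: G0=(0+0>=2)=0 G1=G3&G4=0&0=0 G2=G1=0 G3=G2&G3=0&0=0 G4=0(const) -> 00000
Step 4: G0=(0+0>=2)=0 G1=G3&G4=0&0=0 G2=G1=0 G3=G2&G3=0&0=0 G4=0(const) -> 00000

00000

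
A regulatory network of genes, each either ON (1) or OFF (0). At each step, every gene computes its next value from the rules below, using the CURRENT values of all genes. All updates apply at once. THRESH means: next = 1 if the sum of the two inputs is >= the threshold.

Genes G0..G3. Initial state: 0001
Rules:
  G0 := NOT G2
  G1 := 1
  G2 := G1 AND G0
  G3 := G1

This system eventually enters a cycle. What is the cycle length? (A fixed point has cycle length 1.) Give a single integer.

Step 0: 0001
Step 1: G0=NOT G2=NOT 0=1 G1=1(const) G2=G1&G0=0&0=0 G3=G1=0 -> 1100
Step 2: G0=NOT G2=NOT 0=1 G1=1(const) G2=G1&G0=1&1=1 G3=G1=1 -> 1111
Step 3: G0=NOT G2=NOT 1=0 G1=1(const) G2=G1&G0=1&1=1 G3=G1=1 -> 0111
Step 4: G0=NOT G2=NOT 1=0 G1=1(const) G2=G1&G0=1&0=0 G3=G1=1 -> 0101
Step 5: G0=NOT G2=NOT 0=1 G1=1(const) G2=G1&G0=1&0=0 G3=G1=1 -> 1101
Step 6: G0=NOT G2=NOT 0=1 G1=1(const) G2=G1&G0=1&1=1 G3=G1=1 -> 1111
State from step 6 equals state from step 2 -> cycle length 4

Answer: 4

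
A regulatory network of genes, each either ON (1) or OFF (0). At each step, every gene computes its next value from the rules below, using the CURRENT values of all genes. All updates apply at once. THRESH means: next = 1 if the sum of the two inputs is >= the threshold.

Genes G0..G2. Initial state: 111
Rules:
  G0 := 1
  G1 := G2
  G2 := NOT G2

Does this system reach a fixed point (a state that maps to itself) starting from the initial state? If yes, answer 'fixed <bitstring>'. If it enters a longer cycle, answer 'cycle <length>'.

Answer: cycle 2

Derivation:
Step 0: 111
Step 1: G0=1(const) G1=G2=1 G2=NOT G2=NOT 1=0 -> 110
Step 2: G0=1(const) G1=G2=0 G2=NOT G2=NOT 0=1 -> 101
Step 3: G0=1(const) G1=G2=1 G2=NOT G2=NOT 1=0 -> 110
Cycle of length 2 starting at step 1 -> no fixed point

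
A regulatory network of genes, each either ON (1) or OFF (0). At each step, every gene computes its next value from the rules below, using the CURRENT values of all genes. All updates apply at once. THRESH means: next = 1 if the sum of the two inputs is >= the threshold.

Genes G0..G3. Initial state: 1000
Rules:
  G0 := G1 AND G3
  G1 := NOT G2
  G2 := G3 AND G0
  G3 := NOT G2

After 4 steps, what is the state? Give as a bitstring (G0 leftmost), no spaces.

Step 1: G0=G1&G3=0&0=0 G1=NOT G2=NOT 0=1 G2=G3&G0=0&1=0 G3=NOT G2=NOT 0=1 -> 0101
Step 2: G0=G1&G3=1&1=1 G1=NOT G2=NOT 0=1 G2=G3&G0=1&0=0 G3=NOT G2=NOT 0=1 -> 1101
Step 3: G0=G1&G3=1&1=1 G1=NOT G2=NOT 0=1 G2=G3&G0=1&1=1 G3=NOT G2=NOT 0=1 -> 1111
Step 4: G0=G1&G3=1&1=1 G1=NOT G2=NOT 1=0 G2=G3&G0=1&1=1 G3=NOT G2=NOT 1=0 -> 1010

1010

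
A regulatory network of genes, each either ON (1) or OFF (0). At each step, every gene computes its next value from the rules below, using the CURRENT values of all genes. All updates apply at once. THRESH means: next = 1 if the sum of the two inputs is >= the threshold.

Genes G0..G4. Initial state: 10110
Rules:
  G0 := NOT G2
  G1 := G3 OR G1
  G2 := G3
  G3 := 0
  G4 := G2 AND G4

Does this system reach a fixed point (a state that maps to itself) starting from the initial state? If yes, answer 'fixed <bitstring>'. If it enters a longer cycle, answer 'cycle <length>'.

Answer: fixed 11000

Derivation:
Step 0: 10110
Step 1: G0=NOT G2=NOT 1=0 G1=G3|G1=1|0=1 G2=G3=1 G3=0(const) G4=G2&G4=1&0=0 -> 01100
Step 2: G0=NOT G2=NOT 1=0 G1=G3|G1=0|1=1 G2=G3=0 G3=0(const) G4=G2&G4=1&0=0 -> 01000
Step 3: G0=NOT G2=NOT 0=1 G1=G3|G1=0|1=1 G2=G3=0 G3=0(const) G4=G2&G4=0&0=0 -> 11000
Step 4: G0=NOT G2=NOT 0=1 G1=G3|G1=0|1=1 G2=G3=0 G3=0(const) G4=G2&G4=0&0=0 -> 11000
Fixed point reached at step 3: 11000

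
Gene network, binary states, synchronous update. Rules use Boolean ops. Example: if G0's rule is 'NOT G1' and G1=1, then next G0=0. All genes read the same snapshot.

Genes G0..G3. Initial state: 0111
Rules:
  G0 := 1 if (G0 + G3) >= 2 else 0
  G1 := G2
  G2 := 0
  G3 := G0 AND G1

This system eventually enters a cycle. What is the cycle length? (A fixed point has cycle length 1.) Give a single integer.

Step 0: 0111
Step 1: G0=(0+1>=2)=0 G1=G2=1 G2=0(const) G3=G0&G1=0&1=0 -> 0100
Step 2: G0=(0+0>=2)=0 G1=G2=0 G2=0(const) G3=G0&G1=0&1=0 -> 0000
Step 3: G0=(0+0>=2)=0 G1=G2=0 G2=0(const) G3=G0&G1=0&0=0 -> 0000
State from step 3 equals state from step 2 -> cycle length 1

Answer: 1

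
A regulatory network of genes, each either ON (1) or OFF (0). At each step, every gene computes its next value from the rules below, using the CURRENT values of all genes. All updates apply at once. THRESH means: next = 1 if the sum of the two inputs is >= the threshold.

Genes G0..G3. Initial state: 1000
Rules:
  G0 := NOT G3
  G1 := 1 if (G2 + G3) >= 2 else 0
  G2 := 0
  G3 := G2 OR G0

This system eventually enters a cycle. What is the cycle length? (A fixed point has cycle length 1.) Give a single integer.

Answer: 4

Derivation:
Step 0: 1000
Step 1: G0=NOT G3=NOT 0=1 G1=(0+0>=2)=0 G2=0(const) G3=G2|G0=0|1=1 -> 1001
Step 2: G0=NOT G3=NOT 1=0 G1=(0+1>=2)=0 G2=0(const) G3=G2|G0=0|1=1 -> 0001
Step 3: G0=NOT G3=NOT 1=0 G1=(0+1>=2)=0 G2=0(const) G3=G2|G0=0|0=0 -> 0000
Step 4: G0=NOT G3=NOT 0=1 G1=(0+0>=2)=0 G2=0(const) G3=G2|G0=0|0=0 -> 1000
State from step 4 equals state from step 0 -> cycle length 4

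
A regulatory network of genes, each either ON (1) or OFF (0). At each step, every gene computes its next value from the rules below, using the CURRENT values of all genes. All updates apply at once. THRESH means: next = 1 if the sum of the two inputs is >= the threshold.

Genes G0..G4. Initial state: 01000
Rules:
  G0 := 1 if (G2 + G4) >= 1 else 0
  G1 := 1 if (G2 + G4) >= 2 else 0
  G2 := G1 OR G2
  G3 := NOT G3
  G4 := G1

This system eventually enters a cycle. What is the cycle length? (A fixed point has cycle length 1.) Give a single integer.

Step 0: 01000
Step 1: G0=(0+0>=1)=0 G1=(0+0>=2)=0 G2=G1|G2=1|0=1 G3=NOT G3=NOT 0=1 G4=G1=1 -> 00111
Step 2: G0=(1+1>=1)=1 G1=(1+1>=2)=1 G2=G1|G2=0|1=1 G3=NOT G3=NOT 1=0 G4=G1=0 -> 11100
Step 3: G0=(1+0>=1)=1 G1=(1+0>=2)=0 G2=G1|G2=1|1=1 G3=NOT G3=NOT 0=1 G4=G1=1 -> 10111
Step 4: G0=(1+1>=1)=1 G1=(1+1>=2)=1 G2=G1|G2=0|1=1 G3=NOT G3=NOT 1=0 G4=G1=0 -> 11100
State from step 4 equals state from step 2 -> cycle length 2

Answer: 2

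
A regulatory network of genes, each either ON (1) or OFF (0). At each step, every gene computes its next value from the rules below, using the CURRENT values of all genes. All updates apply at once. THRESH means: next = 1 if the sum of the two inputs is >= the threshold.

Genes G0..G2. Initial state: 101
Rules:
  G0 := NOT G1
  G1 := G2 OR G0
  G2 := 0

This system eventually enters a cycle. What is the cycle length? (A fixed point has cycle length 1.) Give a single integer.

Answer: 4

Derivation:
Step 0: 101
Step 1: G0=NOT G1=NOT 0=1 G1=G2|G0=1|1=1 G2=0(const) -> 110
Step 2: G0=NOT G1=NOT 1=0 G1=G2|G0=0|1=1 G2=0(const) -> 010
Step 3: G0=NOT G1=NOT 1=0 G1=G2|G0=0|0=0 G2=0(const) -> 000
Step 4: G0=NOT G1=NOT 0=1 G1=G2|G0=0|0=0 G2=0(const) -> 100
Step 5: G0=NOT G1=NOT 0=1 G1=G2|G0=0|1=1 G2=0(const) -> 110
State from step 5 equals state from step 1 -> cycle length 4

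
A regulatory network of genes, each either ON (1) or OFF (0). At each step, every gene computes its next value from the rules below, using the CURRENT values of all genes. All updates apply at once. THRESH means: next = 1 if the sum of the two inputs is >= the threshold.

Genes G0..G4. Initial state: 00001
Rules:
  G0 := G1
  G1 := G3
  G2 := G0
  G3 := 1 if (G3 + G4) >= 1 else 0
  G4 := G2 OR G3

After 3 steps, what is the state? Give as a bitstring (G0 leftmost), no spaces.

Step 1: G0=G1=0 G1=G3=0 G2=G0=0 G3=(0+1>=1)=1 G4=G2|G3=0|0=0 -> 00010
Step 2: G0=G1=0 G1=G3=1 G2=G0=0 G3=(1+0>=1)=1 G4=G2|G3=0|1=1 -> 01011
Step 3: G0=G1=1 G1=G3=1 G2=G0=0 G3=(1+1>=1)=1 G4=G2|G3=0|1=1 -> 11011

11011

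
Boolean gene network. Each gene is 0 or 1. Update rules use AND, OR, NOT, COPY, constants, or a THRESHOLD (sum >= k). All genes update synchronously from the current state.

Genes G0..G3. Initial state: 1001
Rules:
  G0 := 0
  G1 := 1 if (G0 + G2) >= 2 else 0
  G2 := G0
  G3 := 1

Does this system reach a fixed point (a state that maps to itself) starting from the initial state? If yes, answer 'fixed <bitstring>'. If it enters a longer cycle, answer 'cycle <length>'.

Answer: fixed 0001

Derivation:
Step 0: 1001
Step 1: G0=0(const) G1=(1+0>=2)=0 G2=G0=1 G3=1(const) -> 0011
Step 2: G0=0(const) G1=(0+1>=2)=0 G2=G0=0 G3=1(const) -> 0001
Step 3: G0=0(const) G1=(0+0>=2)=0 G2=G0=0 G3=1(const) -> 0001
Fixed point reached at step 2: 0001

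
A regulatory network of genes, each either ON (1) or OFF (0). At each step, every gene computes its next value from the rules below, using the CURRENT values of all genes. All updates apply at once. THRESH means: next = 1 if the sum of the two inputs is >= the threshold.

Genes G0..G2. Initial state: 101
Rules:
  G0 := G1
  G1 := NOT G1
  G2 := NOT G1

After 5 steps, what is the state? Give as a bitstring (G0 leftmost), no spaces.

Step 1: G0=G1=0 G1=NOT G1=NOT 0=1 G2=NOT G1=NOT 0=1 -> 011
Step 2: G0=G1=1 G1=NOT G1=NOT 1=0 G2=NOT G1=NOT 1=0 -> 100
Step 3: G0=G1=0 G1=NOT G1=NOT 0=1 G2=NOT G1=NOT 0=1 -> 011
Step 4: G0=G1=1 G1=NOT G1=NOT 1=0 G2=NOT G1=NOT 1=0 -> 100
Step 5: G0=G1=0 G1=NOT G1=NOT 0=1 G2=NOT G1=NOT 0=1 -> 011

011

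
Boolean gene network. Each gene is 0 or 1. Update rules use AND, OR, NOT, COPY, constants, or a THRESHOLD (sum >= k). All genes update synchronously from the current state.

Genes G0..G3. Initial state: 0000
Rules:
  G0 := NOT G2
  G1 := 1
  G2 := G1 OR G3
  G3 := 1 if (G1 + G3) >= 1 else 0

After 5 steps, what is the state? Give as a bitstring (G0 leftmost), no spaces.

Step 1: G0=NOT G2=NOT 0=1 G1=1(const) G2=G1|G3=0|0=0 G3=(0+0>=1)=0 -> 1100
Step 2: G0=NOT G2=NOT 0=1 G1=1(const) G2=G1|G3=1|0=1 G3=(1+0>=1)=1 -> 1111
Step 3: G0=NOT G2=NOT 1=0 G1=1(const) G2=G1|G3=1|1=1 G3=(1+1>=1)=1 -> 0111
Step 4: G0=NOT G2=NOT 1=0 G1=1(const) G2=G1|G3=1|1=1 G3=(1+1>=1)=1 -> 0111
Step 5: G0=NOT G2=NOT 1=0 G1=1(const) G2=G1|G3=1|1=1 G3=(1+1>=1)=1 -> 0111

0111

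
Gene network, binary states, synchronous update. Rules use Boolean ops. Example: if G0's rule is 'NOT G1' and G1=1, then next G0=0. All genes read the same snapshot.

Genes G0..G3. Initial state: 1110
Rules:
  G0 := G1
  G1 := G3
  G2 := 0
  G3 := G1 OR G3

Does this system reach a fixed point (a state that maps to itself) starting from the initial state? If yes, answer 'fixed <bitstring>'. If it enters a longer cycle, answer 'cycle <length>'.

Answer: fixed 1101

Derivation:
Step 0: 1110
Step 1: G0=G1=1 G1=G3=0 G2=0(const) G3=G1|G3=1|0=1 -> 1001
Step 2: G0=G1=0 G1=G3=1 G2=0(const) G3=G1|G3=0|1=1 -> 0101
Step 3: G0=G1=1 G1=G3=1 G2=0(const) G3=G1|G3=1|1=1 -> 1101
Step 4: G0=G1=1 G1=G3=1 G2=0(const) G3=G1|G3=1|1=1 -> 1101
Fixed point reached at step 3: 1101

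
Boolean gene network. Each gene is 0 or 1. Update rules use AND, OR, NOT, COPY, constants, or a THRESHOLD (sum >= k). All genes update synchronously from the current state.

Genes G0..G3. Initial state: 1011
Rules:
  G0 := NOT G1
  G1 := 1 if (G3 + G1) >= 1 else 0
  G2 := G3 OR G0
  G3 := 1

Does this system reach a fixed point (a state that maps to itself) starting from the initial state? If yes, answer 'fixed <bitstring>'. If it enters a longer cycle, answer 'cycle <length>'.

Answer: fixed 0111

Derivation:
Step 0: 1011
Step 1: G0=NOT G1=NOT 0=1 G1=(1+0>=1)=1 G2=G3|G0=1|1=1 G3=1(const) -> 1111
Step 2: G0=NOT G1=NOT 1=0 G1=(1+1>=1)=1 G2=G3|G0=1|1=1 G3=1(const) -> 0111
Step 3: G0=NOT G1=NOT 1=0 G1=(1+1>=1)=1 G2=G3|G0=1|0=1 G3=1(const) -> 0111
Fixed point reached at step 2: 0111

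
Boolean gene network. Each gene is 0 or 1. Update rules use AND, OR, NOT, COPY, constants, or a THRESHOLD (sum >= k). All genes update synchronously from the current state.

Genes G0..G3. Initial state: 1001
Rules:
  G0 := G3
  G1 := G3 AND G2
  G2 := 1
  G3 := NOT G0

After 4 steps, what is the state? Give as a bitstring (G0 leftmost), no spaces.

Step 1: G0=G3=1 G1=G3&G2=1&0=0 G2=1(const) G3=NOT G0=NOT 1=0 -> 1010
Step 2: G0=G3=0 G1=G3&G2=0&1=0 G2=1(const) G3=NOT G0=NOT 1=0 -> 0010
Step 3: G0=G3=0 G1=G3&G2=0&1=0 G2=1(const) G3=NOT G0=NOT 0=1 -> 0011
Step 4: G0=G3=1 G1=G3&G2=1&1=1 G2=1(const) G3=NOT G0=NOT 0=1 -> 1111

1111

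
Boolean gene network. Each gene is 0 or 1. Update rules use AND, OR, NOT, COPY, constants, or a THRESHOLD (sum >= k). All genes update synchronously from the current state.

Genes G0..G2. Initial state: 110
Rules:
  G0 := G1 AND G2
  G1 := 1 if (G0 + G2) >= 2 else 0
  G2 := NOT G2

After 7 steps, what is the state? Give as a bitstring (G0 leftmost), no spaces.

Step 1: G0=G1&G2=1&0=0 G1=(1+0>=2)=0 G2=NOT G2=NOT 0=1 -> 001
Step 2: G0=G1&G2=0&1=0 G1=(0+1>=2)=0 G2=NOT G2=NOT 1=0 -> 000
Step 3: G0=G1&G2=0&0=0 G1=(0+0>=2)=0 G2=NOT G2=NOT 0=1 -> 001
Step 4: G0=G1&G2=0&1=0 G1=(0+1>=2)=0 G2=NOT G2=NOT 1=0 -> 000
Step 5: G0=G1&G2=0&0=0 G1=(0+0>=2)=0 G2=NOT G2=NOT 0=1 -> 001
Step 6: G0=G1&G2=0&1=0 G1=(0+1>=2)=0 G2=NOT G2=NOT 1=0 -> 000
Step 7: G0=G1&G2=0&0=0 G1=(0+0>=2)=0 G2=NOT G2=NOT 0=1 -> 001

001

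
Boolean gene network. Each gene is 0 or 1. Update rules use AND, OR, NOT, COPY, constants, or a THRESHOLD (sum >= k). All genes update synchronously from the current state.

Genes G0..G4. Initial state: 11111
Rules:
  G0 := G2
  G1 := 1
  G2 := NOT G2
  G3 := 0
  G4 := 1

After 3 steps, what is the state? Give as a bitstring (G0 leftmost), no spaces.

Step 1: G0=G2=1 G1=1(const) G2=NOT G2=NOT 1=0 G3=0(const) G4=1(const) -> 11001
Step 2: G0=G2=0 G1=1(const) G2=NOT G2=NOT 0=1 G3=0(const) G4=1(const) -> 01101
Step 3: G0=G2=1 G1=1(const) G2=NOT G2=NOT 1=0 G3=0(const) G4=1(const) -> 11001

11001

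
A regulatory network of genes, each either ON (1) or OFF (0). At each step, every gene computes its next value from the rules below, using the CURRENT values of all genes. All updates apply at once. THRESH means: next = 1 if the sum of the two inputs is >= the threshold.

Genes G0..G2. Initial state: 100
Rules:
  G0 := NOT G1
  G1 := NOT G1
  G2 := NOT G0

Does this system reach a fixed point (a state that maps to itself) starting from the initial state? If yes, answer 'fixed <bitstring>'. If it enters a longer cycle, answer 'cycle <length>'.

Answer: cycle 2

Derivation:
Step 0: 100
Step 1: G0=NOT G1=NOT 0=1 G1=NOT G1=NOT 0=1 G2=NOT G0=NOT 1=0 -> 110
Step 2: G0=NOT G1=NOT 1=0 G1=NOT G1=NOT 1=0 G2=NOT G0=NOT 1=0 -> 000
Step 3: G0=NOT G1=NOT 0=1 G1=NOT G1=NOT 0=1 G2=NOT G0=NOT 0=1 -> 111
Step 4: G0=NOT G1=NOT 1=0 G1=NOT G1=NOT 1=0 G2=NOT G0=NOT 1=0 -> 000
Cycle of length 2 starting at step 2 -> no fixed point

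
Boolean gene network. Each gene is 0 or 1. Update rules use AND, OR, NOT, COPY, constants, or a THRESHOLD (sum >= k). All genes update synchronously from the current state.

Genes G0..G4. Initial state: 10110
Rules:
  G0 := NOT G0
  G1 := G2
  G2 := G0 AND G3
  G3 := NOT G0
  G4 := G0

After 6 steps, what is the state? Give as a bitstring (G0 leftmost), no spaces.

Step 1: G0=NOT G0=NOT 1=0 G1=G2=1 G2=G0&G3=1&1=1 G3=NOT G0=NOT 1=0 G4=G0=1 -> 01101
Step 2: G0=NOT G0=NOT 0=1 G1=G2=1 G2=G0&G3=0&0=0 G3=NOT G0=NOT 0=1 G4=G0=0 -> 11010
Step 3: G0=NOT G0=NOT 1=0 G1=G2=0 G2=G0&G3=1&1=1 G3=NOT G0=NOT 1=0 G4=G0=1 -> 00101
Step 4: G0=NOT G0=NOT 0=1 G1=G2=1 G2=G0&G3=0&0=0 G3=NOT G0=NOT 0=1 G4=G0=0 -> 11010
Step 5: G0=NOT G0=NOT 1=0 G1=G2=0 G2=G0&G3=1&1=1 G3=NOT G0=NOT 1=0 G4=G0=1 -> 00101
Step 6: G0=NOT G0=NOT 0=1 G1=G2=1 G2=G0&G3=0&0=0 G3=NOT G0=NOT 0=1 G4=G0=0 -> 11010

11010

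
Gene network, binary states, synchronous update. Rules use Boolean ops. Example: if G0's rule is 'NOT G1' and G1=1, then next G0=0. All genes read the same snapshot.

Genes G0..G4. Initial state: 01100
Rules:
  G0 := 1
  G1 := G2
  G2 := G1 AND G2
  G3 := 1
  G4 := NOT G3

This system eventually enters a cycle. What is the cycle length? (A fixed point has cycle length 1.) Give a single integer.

Answer: 1

Derivation:
Step 0: 01100
Step 1: G0=1(const) G1=G2=1 G2=G1&G2=1&1=1 G3=1(const) G4=NOT G3=NOT 0=1 -> 11111
Step 2: G0=1(const) G1=G2=1 G2=G1&G2=1&1=1 G3=1(const) G4=NOT G3=NOT 1=0 -> 11110
Step 3: G0=1(const) G1=G2=1 G2=G1&G2=1&1=1 G3=1(const) G4=NOT G3=NOT 1=0 -> 11110
State from step 3 equals state from step 2 -> cycle length 1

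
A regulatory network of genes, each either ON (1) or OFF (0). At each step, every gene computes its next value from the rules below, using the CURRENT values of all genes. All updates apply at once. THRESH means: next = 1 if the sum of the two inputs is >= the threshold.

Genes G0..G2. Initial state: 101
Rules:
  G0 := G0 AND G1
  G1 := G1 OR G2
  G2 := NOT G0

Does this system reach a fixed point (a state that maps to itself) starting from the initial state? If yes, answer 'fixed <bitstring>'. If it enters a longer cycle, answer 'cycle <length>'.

Step 0: 101
Step 1: G0=G0&G1=1&0=0 G1=G1|G2=0|1=1 G2=NOT G0=NOT 1=0 -> 010
Step 2: G0=G0&G1=0&1=0 G1=G1|G2=1|0=1 G2=NOT G0=NOT 0=1 -> 011
Step 3: G0=G0&G1=0&1=0 G1=G1|G2=1|1=1 G2=NOT G0=NOT 0=1 -> 011
Fixed point reached at step 2: 011

Answer: fixed 011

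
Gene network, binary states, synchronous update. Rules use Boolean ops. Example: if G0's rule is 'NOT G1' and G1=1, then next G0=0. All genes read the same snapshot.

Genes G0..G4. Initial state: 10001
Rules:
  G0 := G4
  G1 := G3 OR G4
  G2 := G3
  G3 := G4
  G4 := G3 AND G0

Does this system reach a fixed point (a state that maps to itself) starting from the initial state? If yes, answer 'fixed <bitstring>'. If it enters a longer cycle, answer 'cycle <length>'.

Answer: cycle 2

Derivation:
Step 0: 10001
Step 1: G0=G4=1 G1=G3|G4=0|1=1 G2=G3=0 G3=G4=1 G4=G3&G0=0&1=0 -> 11010
Step 2: G0=G4=0 G1=G3|G4=1|0=1 G2=G3=1 G3=G4=0 G4=G3&G0=1&1=1 -> 01101
Step 3: G0=G4=1 G1=G3|G4=0|1=1 G2=G3=0 G3=G4=1 G4=G3&G0=0&0=0 -> 11010
Cycle of length 2 starting at step 1 -> no fixed point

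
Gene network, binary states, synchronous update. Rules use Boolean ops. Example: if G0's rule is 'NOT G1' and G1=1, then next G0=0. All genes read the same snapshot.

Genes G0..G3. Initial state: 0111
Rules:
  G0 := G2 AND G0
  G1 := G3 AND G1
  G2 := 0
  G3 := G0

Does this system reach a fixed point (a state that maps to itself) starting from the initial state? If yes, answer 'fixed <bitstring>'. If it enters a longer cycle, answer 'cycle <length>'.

Step 0: 0111
Step 1: G0=G2&G0=1&0=0 G1=G3&G1=1&1=1 G2=0(const) G3=G0=0 -> 0100
Step 2: G0=G2&G0=0&0=0 G1=G3&G1=0&1=0 G2=0(const) G3=G0=0 -> 0000
Step 3: G0=G2&G0=0&0=0 G1=G3&G1=0&0=0 G2=0(const) G3=G0=0 -> 0000
Fixed point reached at step 2: 0000

Answer: fixed 0000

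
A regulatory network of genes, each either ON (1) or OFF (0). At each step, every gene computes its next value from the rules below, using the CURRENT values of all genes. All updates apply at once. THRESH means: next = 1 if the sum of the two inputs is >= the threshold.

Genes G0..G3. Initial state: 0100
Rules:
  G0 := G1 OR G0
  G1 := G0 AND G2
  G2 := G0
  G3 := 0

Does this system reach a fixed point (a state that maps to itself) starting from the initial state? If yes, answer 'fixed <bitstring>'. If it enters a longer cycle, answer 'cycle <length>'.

Step 0: 0100
Step 1: G0=G1|G0=1|0=1 G1=G0&G2=0&0=0 G2=G0=0 G3=0(const) -> 1000
Step 2: G0=G1|G0=0|1=1 G1=G0&G2=1&0=0 G2=G0=1 G3=0(const) -> 1010
Step 3: G0=G1|G0=0|1=1 G1=G0&G2=1&1=1 G2=G0=1 G3=0(const) -> 1110
Step 4: G0=G1|G0=1|1=1 G1=G0&G2=1&1=1 G2=G0=1 G3=0(const) -> 1110
Fixed point reached at step 3: 1110

Answer: fixed 1110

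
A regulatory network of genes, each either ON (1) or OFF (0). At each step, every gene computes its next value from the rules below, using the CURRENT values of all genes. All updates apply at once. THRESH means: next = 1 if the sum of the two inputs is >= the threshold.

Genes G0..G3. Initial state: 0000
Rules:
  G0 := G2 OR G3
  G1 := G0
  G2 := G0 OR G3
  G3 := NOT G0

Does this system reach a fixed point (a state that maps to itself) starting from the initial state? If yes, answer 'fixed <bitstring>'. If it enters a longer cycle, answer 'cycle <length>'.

Step 0: 0000
Step 1: G0=G2|G3=0|0=0 G1=G0=0 G2=G0|G3=0|0=0 G3=NOT G0=NOT 0=1 -> 0001
Step 2: G0=G2|G3=0|1=1 G1=G0=0 G2=G0|G3=0|1=1 G3=NOT G0=NOT 0=1 -> 1011
Step 3: G0=G2|G3=1|1=1 G1=G0=1 G2=G0|G3=1|1=1 G3=NOT G0=NOT 1=0 -> 1110
Step 4: G0=G2|G3=1|0=1 G1=G0=1 G2=G0|G3=1|0=1 G3=NOT G0=NOT 1=0 -> 1110
Fixed point reached at step 3: 1110

Answer: fixed 1110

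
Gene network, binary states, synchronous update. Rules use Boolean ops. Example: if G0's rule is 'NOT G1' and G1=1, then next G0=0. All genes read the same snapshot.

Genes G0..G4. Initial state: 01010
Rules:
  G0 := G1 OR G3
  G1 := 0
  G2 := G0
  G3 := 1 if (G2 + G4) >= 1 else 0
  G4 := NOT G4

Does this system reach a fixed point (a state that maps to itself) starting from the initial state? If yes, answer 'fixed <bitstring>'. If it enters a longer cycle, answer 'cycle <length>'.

Step 0: 01010
Step 1: G0=G1|G3=1|1=1 G1=0(const) G2=G0=0 G3=(0+0>=1)=0 G4=NOT G4=NOT 0=1 -> 10001
Step 2: G0=G1|G3=0|0=0 G1=0(const) G2=G0=1 G3=(0+1>=1)=1 G4=NOT G4=NOT 1=0 -> 00110
Step 3: G0=G1|G3=0|1=1 G1=0(const) G2=G0=0 G3=(1+0>=1)=1 G4=NOT G4=NOT 0=1 -> 10011
Step 4: G0=G1|G3=0|1=1 G1=0(const) G2=G0=1 G3=(0+1>=1)=1 G4=NOT G4=NOT 1=0 -> 10110
Step 5: G0=G1|G3=0|1=1 G1=0(const) G2=G0=1 G3=(1+0>=1)=1 G4=NOT G4=NOT 0=1 -> 10111
Step 6: G0=G1|G3=0|1=1 G1=0(const) G2=G0=1 G3=(1+1>=1)=1 G4=NOT G4=NOT 1=0 -> 10110
Cycle of length 2 starting at step 4 -> no fixed point

Answer: cycle 2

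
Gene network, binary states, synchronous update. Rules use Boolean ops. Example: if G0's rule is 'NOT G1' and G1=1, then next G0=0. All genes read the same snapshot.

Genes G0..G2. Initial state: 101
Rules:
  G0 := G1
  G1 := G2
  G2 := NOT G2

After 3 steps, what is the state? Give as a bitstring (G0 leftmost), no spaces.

Step 1: G0=G1=0 G1=G2=1 G2=NOT G2=NOT 1=0 -> 010
Step 2: G0=G1=1 G1=G2=0 G2=NOT G2=NOT 0=1 -> 101
Step 3: G0=G1=0 G1=G2=1 G2=NOT G2=NOT 1=0 -> 010

010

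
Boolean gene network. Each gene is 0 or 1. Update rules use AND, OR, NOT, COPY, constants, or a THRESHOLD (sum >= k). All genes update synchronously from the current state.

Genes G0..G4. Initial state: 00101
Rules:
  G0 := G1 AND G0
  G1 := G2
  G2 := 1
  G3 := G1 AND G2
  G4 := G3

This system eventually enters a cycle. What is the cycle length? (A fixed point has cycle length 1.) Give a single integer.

Answer: 1

Derivation:
Step 0: 00101
Step 1: G0=G1&G0=0&0=0 G1=G2=1 G2=1(const) G3=G1&G2=0&1=0 G4=G3=0 -> 01100
Step 2: G0=G1&G0=1&0=0 G1=G2=1 G2=1(const) G3=G1&G2=1&1=1 G4=G3=0 -> 01110
Step 3: G0=G1&G0=1&0=0 G1=G2=1 G2=1(const) G3=G1&G2=1&1=1 G4=G3=1 -> 01111
Step 4: G0=G1&G0=1&0=0 G1=G2=1 G2=1(const) G3=G1&G2=1&1=1 G4=G3=1 -> 01111
State from step 4 equals state from step 3 -> cycle length 1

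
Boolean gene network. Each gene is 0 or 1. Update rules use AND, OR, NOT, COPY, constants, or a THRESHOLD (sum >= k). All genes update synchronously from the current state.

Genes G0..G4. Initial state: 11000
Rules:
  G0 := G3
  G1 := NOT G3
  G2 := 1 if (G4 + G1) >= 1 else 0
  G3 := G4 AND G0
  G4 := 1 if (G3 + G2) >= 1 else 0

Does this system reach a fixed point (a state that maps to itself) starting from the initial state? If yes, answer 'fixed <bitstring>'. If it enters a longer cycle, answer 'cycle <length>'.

Step 0: 11000
Step 1: G0=G3=0 G1=NOT G3=NOT 0=1 G2=(0+1>=1)=1 G3=G4&G0=0&1=0 G4=(0+0>=1)=0 -> 01100
Step 2: G0=G3=0 G1=NOT G3=NOT 0=1 G2=(0+1>=1)=1 G3=G4&G0=0&0=0 G4=(0+1>=1)=1 -> 01101
Step 3: G0=G3=0 G1=NOT G3=NOT 0=1 G2=(1+1>=1)=1 G3=G4&G0=1&0=0 G4=(0+1>=1)=1 -> 01101
Fixed point reached at step 2: 01101

Answer: fixed 01101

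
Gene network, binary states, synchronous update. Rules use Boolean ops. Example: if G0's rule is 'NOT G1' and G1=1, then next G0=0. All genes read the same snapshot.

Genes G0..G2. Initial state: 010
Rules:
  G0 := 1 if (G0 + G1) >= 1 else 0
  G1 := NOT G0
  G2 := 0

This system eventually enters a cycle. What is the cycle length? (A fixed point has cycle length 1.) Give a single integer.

Answer: 1

Derivation:
Step 0: 010
Step 1: G0=(0+1>=1)=1 G1=NOT G0=NOT 0=1 G2=0(const) -> 110
Step 2: G0=(1+1>=1)=1 G1=NOT G0=NOT 1=0 G2=0(const) -> 100
Step 3: G0=(1+0>=1)=1 G1=NOT G0=NOT 1=0 G2=0(const) -> 100
State from step 3 equals state from step 2 -> cycle length 1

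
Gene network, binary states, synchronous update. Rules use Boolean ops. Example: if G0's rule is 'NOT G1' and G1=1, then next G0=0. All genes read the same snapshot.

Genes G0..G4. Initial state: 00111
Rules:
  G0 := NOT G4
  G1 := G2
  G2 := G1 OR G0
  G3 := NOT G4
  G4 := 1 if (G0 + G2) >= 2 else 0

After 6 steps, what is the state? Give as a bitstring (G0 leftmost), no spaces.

Step 1: G0=NOT G4=NOT 1=0 G1=G2=1 G2=G1|G0=0|0=0 G3=NOT G4=NOT 1=0 G4=(0+1>=2)=0 -> 01000
Step 2: G0=NOT G4=NOT 0=1 G1=G2=0 G2=G1|G0=1|0=1 G3=NOT G4=NOT 0=1 G4=(0+0>=2)=0 -> 10110
Step 3: G0=NOT G4=NOT 0=1 G1=G2=1 G2=G1|G0=0|1=1 G3=NOT G4=NOT 0=1 G4=(1+1>=2)=1 -> 11111
Step 4: G0=NOT G4=NOT 1=0 G1=G2=1 G2=G1|G0=1|1=1 G3=NOT G4=NOT 1=0 G4=(1+1>=2)=1 -> 01101
Step 5: G0=NOT G4=NOT 1=0 G1=G2=1 G2=G1|G0=1|0=1 G3=NOT G4=NOT 1=0 G4=(0+1>=2)=0 -> 01100
Step 6: G0=NOT G4=NOT 0=1 G1=G2=1 G2=G1|G0=1|0=1 G3=NOT G4=NOT 0=1 G4=(0+1>=2)=0 -> 11110

11110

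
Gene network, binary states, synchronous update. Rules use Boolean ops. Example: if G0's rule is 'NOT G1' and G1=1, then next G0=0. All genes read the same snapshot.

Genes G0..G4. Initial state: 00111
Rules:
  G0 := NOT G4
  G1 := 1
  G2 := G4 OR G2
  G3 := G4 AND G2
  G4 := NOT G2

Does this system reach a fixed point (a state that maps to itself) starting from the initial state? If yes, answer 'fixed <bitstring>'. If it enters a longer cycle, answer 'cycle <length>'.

Answer: fixed 11100

Derivation:
Step 0: 00111
Step 1: G0=NOT G4=NOT 1=0 G1=1(const) G2=G4|G2=1|1=1 G3=G4&G2=1&1=1 G4=NOT G2=NOT 1=0 -> 01110
Step 2: G0=NOT G4=NOT 0=1 G1=1(const) G2=G4|G2=0|1=1 G3=G4&G2=0&1=0 G4=NOT G2=NOT 1=0 -> 11100
Step 3: G0=NOT G4=NOT 0=1 G1=1(const) G2=G4|G2=0|1=1 G3=G4&G2=0&1=0 G4=NOT G2=NOT 1=0 -> 11100
Fixed point reached at step 2: 11100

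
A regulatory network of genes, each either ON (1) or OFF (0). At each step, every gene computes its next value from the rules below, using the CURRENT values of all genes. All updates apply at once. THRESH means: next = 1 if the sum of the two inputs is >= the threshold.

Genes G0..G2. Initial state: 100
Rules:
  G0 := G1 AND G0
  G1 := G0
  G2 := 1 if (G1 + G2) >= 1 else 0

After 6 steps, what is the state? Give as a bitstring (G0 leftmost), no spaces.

Step 1: G0=G1&G0=0&1=0 G1=G0=1 G2=(0+0>=1)=0 -> 010
Step 2: G0=G1&G0=1&0=0 G1=G0=0 G2=(1+0>=1)=1 -> 001
Step 3: G0=G1&G0=0&0=0 G1=G0=0 G2=(0+1>=1)=1 -> 001
Step 4: G0=G1&G0=0&0=0 G1=G0=0 G2=(0+1>=1)=1 -> 001
Step 5: G0=G1&G0=0&0=0 G1=G0=0 G2=(0+1>=1)=1 -> 001
Step 6: G0=G1&G0=0&0=0 G1=G0=0 G2=(0+1>=1)=1 -> 001

001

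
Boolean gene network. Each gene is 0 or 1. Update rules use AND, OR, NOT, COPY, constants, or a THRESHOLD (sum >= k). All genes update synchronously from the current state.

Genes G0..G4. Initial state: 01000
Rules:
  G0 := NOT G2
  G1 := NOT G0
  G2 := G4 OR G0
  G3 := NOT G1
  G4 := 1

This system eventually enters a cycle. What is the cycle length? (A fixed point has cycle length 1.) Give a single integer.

Step 0: 01000
Step 1: G0=NOT G2=NOT 0=1 G1=NOT G0=NOT 0=1 G2=G4|G0=0|0=0 G3=NOT G1=NOT 1=0 G4=1(const) -> 11001
Step 2: G0=NOT G2=NOT 0=1 G1=NOT G0=NOT 1=0 G2=G4|G0=1|1=1 G3=NOT G1=NOT 1=0 G4=1(const) -> 10101
Step 3: G0=NOT G2=NOT 1=0 G1=NOT G0=NOT 1=0 G2=G4|G0=1|1=1 G3=NOT G1=NOT 0=1 G4=1(const) -> 00111
Step 4: G0=NOT G2=NOT 1=0 G1=NOT G0=NOT 0=1 G2=G4|G0=1|0=1 G3=NOT G1=NOT 0=1 G4=1(const) -> 01111
Step 5: G0=NOT G2=NOT 1=0 G1=NOT G0=NOT 0=1 G2=G4|G0=1|0=1 G3=NOT G1=NOT 1=0 G4=1(const) -> 01101
Step 6: G0=NOT G2=NOT 1=0 G1=NOT G0=NOT 0=1 G2=G4|G0=1|0=1 G3=NOT G1=NOT 1=0 G4=1(const) -> 01101
State from step 6 equals state from step 5 -> cycle length 1

Answer: 1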